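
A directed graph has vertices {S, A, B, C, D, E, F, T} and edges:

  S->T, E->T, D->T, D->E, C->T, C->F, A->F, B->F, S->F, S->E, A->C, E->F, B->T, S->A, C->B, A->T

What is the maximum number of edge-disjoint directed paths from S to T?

3

Assign every edge capacity 1; by Menger, the answer equals the max flow.
Path S→T (+1); total 1.
Path S→A→T (+1); total 2.
Path S→E→T (+1); total 3.
No residual S→T path; max flow = 3.
Certifying cut of size 3: {S→A, S→E, S→T}.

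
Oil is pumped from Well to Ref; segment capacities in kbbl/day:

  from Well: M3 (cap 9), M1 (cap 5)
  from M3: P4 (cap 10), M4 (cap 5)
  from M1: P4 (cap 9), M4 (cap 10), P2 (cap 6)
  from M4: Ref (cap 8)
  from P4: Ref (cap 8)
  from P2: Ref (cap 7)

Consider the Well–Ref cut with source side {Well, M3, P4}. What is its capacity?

Edges leaving {Well, M3, P4}: Well→M1 (5), M3→M4 (5), P4→Ref (8).
Cut capacity = 5 + 5 + 8 = 18.

18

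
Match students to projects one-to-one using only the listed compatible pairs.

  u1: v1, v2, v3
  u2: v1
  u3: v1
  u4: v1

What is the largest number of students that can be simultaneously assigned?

Unit-capacity flow: source→left, listed edges, right→sink; max matching = max flow.
Augmenting path u1→v1 (+1); matched 1.
Augmenting path u2→v1→u1→v2 (+1); matched 2.
No augmenting path remains; maximum matching = 2.
König certificate: {u1, v1} is a vertex cover of size 2 (every listed pair touches it), so no matching can be larger.

2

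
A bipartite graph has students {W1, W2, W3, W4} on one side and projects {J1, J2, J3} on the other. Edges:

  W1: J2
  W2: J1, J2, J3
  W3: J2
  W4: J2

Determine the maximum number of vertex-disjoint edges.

Unit-capacity flow: source→left, listed edges, right→sink; max matching = max flow.
Augmenting path W1→J2 (+1); matched 1.
Augmenting path W2→J1 (+1); matched 2.
No augmenting path remains; maximum matching = 2.
König certificate: {W2, J2} is a vertex cover of size 2 (every listed pair touches it), so no matching can be larger.

2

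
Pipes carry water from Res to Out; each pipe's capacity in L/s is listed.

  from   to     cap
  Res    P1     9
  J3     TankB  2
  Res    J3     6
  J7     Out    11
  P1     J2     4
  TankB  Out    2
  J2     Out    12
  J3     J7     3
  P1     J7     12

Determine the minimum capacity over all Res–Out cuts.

Augment Res→P1→J7→Out: bottleneck 9, flow now 9.
Augment Res→J3→J7→Out: bottleneck 2, flow now 11.
Augment Res→J3→TankB→Out: bottleneck 2, flow now 13.
Augment Res→J3→J7→P1→J2→Out: bottleneck 1, flow now 14. (uses reverse residual edge)
No augmenting path remains; maximum flow = 14.
By max-flow min-cut, the minimum cut capacity equals the max flow.
In the residual graph, reachable from Res: {Res, J3}.
Min-cut edges: Res→P1 (9), J3→J7 (3), J3→TankB (2); capacity 9 + 3 + 2 = 14.

14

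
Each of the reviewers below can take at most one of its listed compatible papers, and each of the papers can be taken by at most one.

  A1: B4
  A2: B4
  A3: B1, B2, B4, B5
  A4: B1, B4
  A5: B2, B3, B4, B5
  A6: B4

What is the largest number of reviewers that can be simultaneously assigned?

Unit-capacity flow: source→left, listed edges, right→sink; max matching = max flow.
Augmenting path A1→B4 (+1); matched 1.
Augmenting path A3→B1 (+1); matched 2.
Augmenting path A5→B2 (+1); matched 3.
Augmenting path A4→B1→A3→B5 (+1); matched 4.
No augmenting path remains; maximum matching = 4.
König certificate: {A3, A4, A5, B4} is a vertex cover of size 4 (every listed pair touches it), so no matching can be larger.

4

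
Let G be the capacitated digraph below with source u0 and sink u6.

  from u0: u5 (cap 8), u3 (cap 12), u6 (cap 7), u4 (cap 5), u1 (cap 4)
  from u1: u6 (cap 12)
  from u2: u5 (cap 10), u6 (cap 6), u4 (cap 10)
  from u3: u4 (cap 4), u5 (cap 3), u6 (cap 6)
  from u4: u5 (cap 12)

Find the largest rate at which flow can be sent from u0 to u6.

17

Augment u0→u6: bottleneck 7, flow now 7.
Augment u0→u1→u6: bottleneck 4, flow now 11.
Augment u0→u3→u6: bottleneck 6, flow now 17.
No augmenting path remains; maximum flow = 17.
In the residual graph, reachable from u0: {u0, u3, u4, u5}.
Min-cut edges: u0→u1 (4), u0→u6 (7), u3→u6 (6); capacity 4 + 7 + 6 = 17.
This cut is saturated, so no flow can exceed 17.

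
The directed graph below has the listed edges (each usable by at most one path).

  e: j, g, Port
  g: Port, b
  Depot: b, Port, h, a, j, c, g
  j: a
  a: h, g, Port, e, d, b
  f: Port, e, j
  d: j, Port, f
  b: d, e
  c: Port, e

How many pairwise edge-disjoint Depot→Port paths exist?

6

Assign every edge capacity 1; by Menger, the answer equals the max flow.
Path Depot→Port (+1); total 1.
Path Depot→a→Port (+1); total 2.
Path Depot→c→Port (+1); total 3.
Path Depot→g→Port (+1); total 4.
Path Depot→b→d→Port (+1); total 5.
Path Depot→j→a→e→Port (+1); total 6.
No residual Depot→Port path; max flow = 6.
Certifying cut of size 6: {Depot→Port, Depot→a, Depot→b, Depot→c, Depot→g, Depot→j}.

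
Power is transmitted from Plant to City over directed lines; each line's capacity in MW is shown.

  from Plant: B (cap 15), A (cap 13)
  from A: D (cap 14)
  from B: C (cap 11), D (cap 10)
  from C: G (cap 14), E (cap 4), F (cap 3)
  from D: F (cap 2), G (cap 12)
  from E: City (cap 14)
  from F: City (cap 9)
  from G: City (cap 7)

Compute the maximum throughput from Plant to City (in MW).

16

Augment Plant→A→D→F→City: bottleneck 2, flow now 2.
Augment Plant→A→D→G→City: bottleneck 7, flow now 9.
Augment Plant→B→C→E→City: bottleneck 4, flow now 13.
Augment Plant→B→C→F→City: bottleneck 3, flow now 16.
No augmenting path remains; maximum flow = 16.
In the residual graph, reachable from Plant: {Plant, A, B, C, D, G}.
Min-cut edges: C→E (4), C→F (3), D→F (2), G→City (7); capacity 4 + 3 + 2 + 7 = 16.
This cut is saturated, so no flow can exceed 16.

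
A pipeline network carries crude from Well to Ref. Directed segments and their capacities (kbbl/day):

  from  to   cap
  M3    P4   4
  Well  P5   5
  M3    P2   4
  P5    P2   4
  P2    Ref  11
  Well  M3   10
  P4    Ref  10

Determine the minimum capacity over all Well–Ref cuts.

12

Augment Well→P5→P2→Ref: bottleneck 4, flow now 4.
Augment Well→M3→P2→Ref: bottleneck 4, flow now 8.
Augment Well→M3→P4→Ref: bottleneck 4, flow now 12.
No augmenting path remains; maximum flow = 12.
By max-flow min-cut, the minimum cut capacity equals the max flow.
In the residual graph, reachable from Well: {Well, P5, M3}.
Min-cut edges: P5→P2 (4), M3→P2 (4), M3→P4 (4); capacity 4 + 4 + 4 = 12.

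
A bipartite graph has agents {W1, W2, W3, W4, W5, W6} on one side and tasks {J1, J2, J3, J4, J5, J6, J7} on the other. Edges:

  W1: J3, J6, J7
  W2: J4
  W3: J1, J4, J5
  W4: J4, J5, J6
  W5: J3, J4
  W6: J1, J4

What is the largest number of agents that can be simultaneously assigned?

Unit-capacity flow: source→left, listed edges, right→sink; max matching = max flow.
Augmenting path W1→J3 (+1); matched 1.
Augmenting path W2→J4 (+1); matched 2.
Augmenting path W3→J1 (+1); matched 3.
Augmenting path W4→J5 (+1); matched 4.
Augmenting path W5→J3→W1→J6 (+1); matched 5.
Augmenting path W6→J1→W3→J5→W4→J6→W1→J7 (+1); matched 6.
No augmenting path remains; maximum matching = 6.
König certificate: {W1, W2, W3, W4, W5, W6} is a vertex cover of size 6 (every listed pair touches it), so no matching can be larger.

6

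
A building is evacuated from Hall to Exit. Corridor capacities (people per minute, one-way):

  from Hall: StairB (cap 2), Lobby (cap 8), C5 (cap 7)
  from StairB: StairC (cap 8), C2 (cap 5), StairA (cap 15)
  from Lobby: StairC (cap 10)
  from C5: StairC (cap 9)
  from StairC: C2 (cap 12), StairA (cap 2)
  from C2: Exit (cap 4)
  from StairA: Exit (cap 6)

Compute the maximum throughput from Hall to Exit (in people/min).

Augment Hall→StairB→C2→Exit: bottleneck 2, flow now 2.
Augment Hall→Lobby→StairC→C2→Exit: bottleneck 2, flow now 4.
Augment Hall→Lobby→StairC→StairA→Exit: bottleneck 2, flow now 6.
Augment Hall→Lobby→StairC→C2→StairB→StairA→Exit: bottleneck 2, flow now 8. (uses reverse residual edge)
No augmenting path remains; maximum flow = 8.
In the residual graph, reachable from Hall: {Hall, Lobby, C5, StairC, C2}.
Min-cut edges: Hall→StairB (2), StairC→StairA (2), C2→Exit (4); capacity 2 + 2 + 4 = 8.
This cut is saturated, so no flow can exceed 8.

8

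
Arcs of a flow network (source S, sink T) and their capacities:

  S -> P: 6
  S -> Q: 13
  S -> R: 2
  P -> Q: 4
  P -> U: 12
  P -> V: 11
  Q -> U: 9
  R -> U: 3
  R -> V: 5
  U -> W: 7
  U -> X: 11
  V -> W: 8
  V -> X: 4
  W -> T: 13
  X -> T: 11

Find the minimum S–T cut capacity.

Augment S→P→U→W→T: bottleneck 6, flow now 6.
Augment S→Q→U→W→T: bottleneck 1, flow now 7.
Augment S→Q→U→X→T: bottleneck 8, flow now 15.
Augment S→R→U→X→T: bottleneck 2, flow now 17.
No augmenting path remains; maximum flow = 17.
By max-flow min-cut, the minimum cut capacity equals the max flow.
In the residual graph, reachable from S: {S, Q}.
Min-cut edges: S→P (6), S→R (2), Q→U (9); capacity 6 + 2 + 9 = 17.

17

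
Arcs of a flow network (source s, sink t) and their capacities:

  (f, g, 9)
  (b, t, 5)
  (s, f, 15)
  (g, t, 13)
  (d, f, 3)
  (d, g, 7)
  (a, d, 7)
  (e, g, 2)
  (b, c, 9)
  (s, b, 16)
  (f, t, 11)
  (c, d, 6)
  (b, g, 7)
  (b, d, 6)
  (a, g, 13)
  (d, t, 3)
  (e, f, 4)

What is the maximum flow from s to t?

31

Augment s→b→t: bottleneck 5, flow now 5.
Augment s→f→t: bottleneck 11, flow now 16.
Augment s→b→d→t: bottleneck 3, flow now 19.
Augment s→b→g→t: bottleneck 7, flow now 26.
Augment s→f→g→t: bottleneck 4, flow now 30.
Augment s→b→d→g→t: bottleneck 1, flow now 31.
No augmenting path remains; maximum flow = 31.
In the residual graph, reachable from s: {s}.
Min-cut edges: s→b (16), s→f (15); capacity 16 + 15 = 31.
This cut is saturated, so no flow can exceed 31.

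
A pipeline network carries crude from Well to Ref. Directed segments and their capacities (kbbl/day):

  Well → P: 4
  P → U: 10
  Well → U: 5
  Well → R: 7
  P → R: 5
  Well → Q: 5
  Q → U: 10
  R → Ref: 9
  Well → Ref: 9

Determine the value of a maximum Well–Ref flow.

18

Augment Well→Ref: bottleneck 9, flow now 9.
Augment Well→R→Ref: bottleneck 7, flow now 16.
Augment Well→P→R→Ref: bottleneck 2, flow now 18.
No augmenting path remains; maximum flow = 18.
In the residual graph, reachable from Well: {Well, P, Q, R, U}.
Min-cut edges: Well→Ref (9), R→Ref (9); capacity 9 + 9 = 18.
This cut is saturated, so no flow can exceed 18.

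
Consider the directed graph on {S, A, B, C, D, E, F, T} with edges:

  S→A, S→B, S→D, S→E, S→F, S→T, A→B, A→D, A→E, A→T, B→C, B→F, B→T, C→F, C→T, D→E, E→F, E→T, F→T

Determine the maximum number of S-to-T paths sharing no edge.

Assign every edge capacity 1; by Menger, the answer equals the max flow.
Path S→T (+1); total 1.
Path S→A→T (+1); total 2.
Path S→B→T (+1); total 3.
Path S→E→T (+1); total 4.
Path S→F→T (+1); total 5.
No residual S→T path; max flow = 5.
Certifying cut of size 5: {E→T, F→T, S→A, S→B, S→T}.

5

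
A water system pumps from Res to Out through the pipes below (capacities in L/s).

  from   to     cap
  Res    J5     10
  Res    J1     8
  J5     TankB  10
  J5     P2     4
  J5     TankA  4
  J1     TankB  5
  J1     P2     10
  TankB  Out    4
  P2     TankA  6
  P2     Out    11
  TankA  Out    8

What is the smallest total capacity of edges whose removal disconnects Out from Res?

Augment Res→J5→TankB→Out: bottleneck 4, flow now 4.
Augment Res→J5→P2→Out: bottleneck 4, flow now 8.
Augment Res→J5→TankA→Out: bottleneck 2, flow now 10.
Augment Res→J1→P2→Out: bottleneck 7, flow now 17.
Augment Res→J1→P2→TankA→Out: bottleneck 1, flow now 18.
No augmenting path remains; maximum flow = 18.
By max-flow min-cut, the minimum cut capacity equals the max flow.
In the residual graph, reachable from Res: {Res}.
Min-cut edges: Res→J5 (10), Res→J1 (8); capacity 10 + 8 = 18.

18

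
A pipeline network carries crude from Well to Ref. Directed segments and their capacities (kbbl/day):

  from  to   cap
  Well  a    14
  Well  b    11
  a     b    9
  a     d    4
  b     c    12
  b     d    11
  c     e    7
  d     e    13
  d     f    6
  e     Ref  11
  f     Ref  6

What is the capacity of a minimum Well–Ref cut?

17

Augment Well→a→d→e→Ref: bottleneck 4, flow now 4.
Augment Well→b→c→e→Ref: bottleneck 7, flow now 11.
Augment Well→b→d→f→Ref: bottleneck 4, flow now 15.
Augment Well→a→b→d→f→Ref: bottleneck 2, flow now 17.
No augmenting path remains; maximum flow = 17.
By max-flow min-cut, the minimum cut capacity equals the max flow.
In the residual graph, reachable from Well: {Well, a, b, c, d, e}.
Min-cut edges: d→f (6), e→Ref (11); capacity 6 + 11 = 17.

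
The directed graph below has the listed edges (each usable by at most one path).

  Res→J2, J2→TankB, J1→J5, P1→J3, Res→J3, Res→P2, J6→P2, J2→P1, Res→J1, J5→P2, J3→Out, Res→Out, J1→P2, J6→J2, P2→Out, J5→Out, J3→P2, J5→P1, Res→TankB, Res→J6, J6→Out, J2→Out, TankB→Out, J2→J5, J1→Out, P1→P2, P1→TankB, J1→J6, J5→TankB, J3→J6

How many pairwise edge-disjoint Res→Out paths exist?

Assign every edge capacity 1; by Menger, the answer equals the max flow.
Path Res→Out (+1); total 1.
Path Res→J1→Out (+1); total 2.
Path Res→J2→Out (+1); total 3.
Path Res→J3→Out (+1); total 4.
Path Res→J6→Out (+1); total 5.
Path Res→TankB→Out (+1); total 6.
Path Res→P2→Out (+1); total 7.
No residual Res→Out path; max flow = 7.
Certifying cut of size 7: {Res→J1, Res→J2, Res→J3, Res→J6, Res→Out, Res→P2, Res→TankB}.

7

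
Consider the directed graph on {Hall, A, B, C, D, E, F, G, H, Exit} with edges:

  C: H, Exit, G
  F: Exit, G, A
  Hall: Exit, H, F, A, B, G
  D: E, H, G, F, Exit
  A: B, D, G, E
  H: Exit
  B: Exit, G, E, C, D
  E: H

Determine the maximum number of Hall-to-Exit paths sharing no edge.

Assign every edge capacity 1; by Menger, the answer equals the max flow.
Path Hall→Exit (+1); total 1.
Path Hall→B→Exit (+1); total 2.
Path Hall→F→Exit (+1); total 3.
Path Hall→H→Exit (+1); total 4.
Path Hall→A→D→Exit (+1); total 5.
No residual Hall→Exit path; max flow = 5.
Certifying cut of size 5: {Hall→A, Hall→B, Hall→Exit, Hall→F, Hall→H}.

5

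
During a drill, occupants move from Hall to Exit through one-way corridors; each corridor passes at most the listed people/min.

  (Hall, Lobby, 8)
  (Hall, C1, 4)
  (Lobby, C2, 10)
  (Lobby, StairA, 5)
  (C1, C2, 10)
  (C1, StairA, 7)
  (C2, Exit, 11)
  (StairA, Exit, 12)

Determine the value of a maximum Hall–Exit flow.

Augment Hall→Lobby→C2→Exit: bottleneck 8, flow now 8.
Augment Hall→C1→C2→Exit: bottleneck 3, flow now 11.
Augment Hall→C1→StairA→Exit: bottleneck 1, flow now 12.
No augmenting path remains; maximum flow = 12.
In the residual graph, reachable from Hall: {Hall}.
Min-cut edges: Hall→Lobby (8), Hall→C1 (4); capacity 8 + 4 = 12.
This cut is saturated, so no flow can exceed 12.

12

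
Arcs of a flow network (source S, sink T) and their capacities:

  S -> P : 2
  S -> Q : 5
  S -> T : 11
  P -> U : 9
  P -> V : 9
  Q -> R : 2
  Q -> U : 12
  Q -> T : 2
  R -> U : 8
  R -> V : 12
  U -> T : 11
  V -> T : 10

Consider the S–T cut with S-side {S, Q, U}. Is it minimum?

Given cut capacity: 2 + 11 + 2 + 2 + 11 = 28.
Augment S→T: bottleneck 11, flow now 11.
Augment S→Q→T: bottleneck 2, flow now 13.
Augment S→P→U→T: bottleneck 2, flow now 15.
Augment S→Q→U→T: bottleneck 3, flow now 18.
No augmenting path remains; maximum flow = 18.
In the residual graph, reachable from S: {S}.
Min-cut edges: S→P (2), S→Q (5), S→T (11); capacity 2 + 5 + 11 = 18.
Cut capacity 28 exceeds the max flow 18, so it is not minimum.

No — its capacity is 28, but the minimum cut has capacity 18.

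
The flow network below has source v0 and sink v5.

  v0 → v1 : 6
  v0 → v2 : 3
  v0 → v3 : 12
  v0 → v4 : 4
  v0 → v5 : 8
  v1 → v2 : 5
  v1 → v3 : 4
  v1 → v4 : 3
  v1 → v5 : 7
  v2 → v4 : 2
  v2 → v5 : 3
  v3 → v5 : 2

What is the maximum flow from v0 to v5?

Augment v0→v5: bottleneck 8, flow now 8.
Augment v0→v1→v5: bottleneck 6, flow now 14.
Augment v0→v2→v5: bottleneck 3, flow now 17.
Augment v0→v3→v5: bottleneck 2, flow now 19.
No augmenting path remains; maximum flow = 19.
In the residual graph, reachable from v0: {v0, v3, v4}.
Min-cut edges: v0→v1 (6), v0→v2 (3), v0→v5 (8), v3→v5 (2); capacity 6 + 3 + 8 + 2 = 19.
This cut is saturated, so no flow can exceed 19.

19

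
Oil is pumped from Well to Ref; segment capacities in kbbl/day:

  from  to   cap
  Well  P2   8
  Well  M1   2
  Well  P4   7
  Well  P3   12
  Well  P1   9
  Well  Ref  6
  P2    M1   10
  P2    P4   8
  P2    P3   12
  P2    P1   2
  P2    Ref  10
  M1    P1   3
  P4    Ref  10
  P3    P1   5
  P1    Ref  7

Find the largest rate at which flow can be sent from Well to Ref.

28

Augment Well→Ref: bottleneck 6, flow now 6.
Augment Well→P2→Ref: bottleneck 8, flow now 14.
Augment Well→P4→Ref: bottleneck 7, flow now 21.
Augment Well→P1→Ref: bottleneck 7, flow now 28.
No augmenting path remains; maximum flow = 28.
In the residual graph, reachable from Well: {Well, M1, P3, P1}.
Min-cut edges: Well→P2 (8), Well→P4 (7), Well→Ref (6), P1→Ref (7); capacity 8 + 7 + 6 + 7 = 28.
This cut is saturated, so no flow can exceed 28.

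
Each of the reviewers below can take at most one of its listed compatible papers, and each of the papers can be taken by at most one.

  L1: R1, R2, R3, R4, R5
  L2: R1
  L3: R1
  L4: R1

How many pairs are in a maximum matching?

Unit-capacity flow: source→left, listed edges, right→sink; max matching = max flow.
Augmenting path L1→R1 (+1); matched 1.
Augmenting path L2→R1→L1→R2 (+1); matched 2.
No augmenting path remains; maximum matching = 2.
König certificate: {L1, R1} is a vertex cover of size 2 (every listed pair touches it), so no matching can be larger.

2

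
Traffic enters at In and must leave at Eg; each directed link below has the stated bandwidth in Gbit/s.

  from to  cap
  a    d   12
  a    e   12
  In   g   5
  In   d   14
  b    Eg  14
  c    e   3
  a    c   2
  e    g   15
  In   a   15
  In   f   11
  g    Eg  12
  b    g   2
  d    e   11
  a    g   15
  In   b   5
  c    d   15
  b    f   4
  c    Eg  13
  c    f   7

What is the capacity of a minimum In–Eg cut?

Augment In→b→Eg: bottleneck 5, flow now 5.
Augment In→g→Eg: bottleneck 5, flow now 10.
Augment In→a→c→Eg: bottleneck 2, flow now 12.
Augment In→a→g→Eg: bottleneck 7, flow now 19.
No augmenting path remains; maximum flow = 19.
By max-flow min-cut, the minimum cut capacity equals the max flow.
In the residual graph, reachable from In: {In, a, d, e, f, g}.
Min-cut edges: In→b (5), a→c (2), g→Eg (12); capacity 5 + 2 + 12 = 19.

19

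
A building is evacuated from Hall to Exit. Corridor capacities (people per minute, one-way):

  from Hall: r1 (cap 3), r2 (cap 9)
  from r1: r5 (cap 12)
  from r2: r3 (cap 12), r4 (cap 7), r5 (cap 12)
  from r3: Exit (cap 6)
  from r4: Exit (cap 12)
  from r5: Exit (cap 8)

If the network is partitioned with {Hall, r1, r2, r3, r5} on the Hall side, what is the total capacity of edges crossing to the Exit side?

21

Edges leaving {Hall, r1, r2, r3, r5}: r2→r4 (7), r3→Exit (6), r5→Exit (8).
Cut capacity = 7 + 6 + 8 = 21.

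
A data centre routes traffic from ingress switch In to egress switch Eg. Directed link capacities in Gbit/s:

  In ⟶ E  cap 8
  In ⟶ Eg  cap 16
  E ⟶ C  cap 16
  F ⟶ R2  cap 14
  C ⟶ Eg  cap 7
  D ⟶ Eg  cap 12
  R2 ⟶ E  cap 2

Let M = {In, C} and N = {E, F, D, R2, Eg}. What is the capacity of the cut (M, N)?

31

Edges leaving {In, C}: In→E (8), In→Eg (16), C→Eg (7).
Cut capacity = 8 + 16 + 7 = 31.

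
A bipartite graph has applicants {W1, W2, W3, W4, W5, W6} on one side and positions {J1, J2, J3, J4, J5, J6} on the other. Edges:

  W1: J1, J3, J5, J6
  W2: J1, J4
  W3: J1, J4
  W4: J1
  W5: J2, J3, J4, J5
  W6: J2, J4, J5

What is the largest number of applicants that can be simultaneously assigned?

5

Unit-capacity flow: source→left, listed edges, right→sink; max matching = max flow.
Augmenting path W1→J1 (+1); matched 1.
Augmenting path W2→J4 (+1); matched 2.
Augmenting path W5→J2 (+1); matched 3.
Augmenting path W6→J5 (+1); matched 4.
Augmenting path W3→J1→W1→J3 (+1); matched 5.
No augmenting path remains; maximum matching = 5.
König certificate: {W1, W5, W6, J1, J4} is a vertex cover of size 5 (every listed pair touches it), so no matching can be larger.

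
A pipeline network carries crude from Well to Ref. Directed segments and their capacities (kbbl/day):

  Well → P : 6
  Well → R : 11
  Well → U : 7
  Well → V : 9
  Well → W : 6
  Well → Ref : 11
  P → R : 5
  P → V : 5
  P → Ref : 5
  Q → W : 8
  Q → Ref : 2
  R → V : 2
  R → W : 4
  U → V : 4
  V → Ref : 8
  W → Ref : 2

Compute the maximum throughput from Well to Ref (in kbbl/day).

Augment Well→Ref: bottleneck 11, flow now 11.
Augment Well→P→Ref: bottleneck 5, flow now 16.
Augment Well→V→Ref: bottleneck 8, flow now 24.
Augment Well→W→Ref: bottleneck 2, flow now 26.
No augmenting path remains; maximum flow = 26.
In the residual graph, reachable from Well: {Well, P, R, U, V, W}.
Min-cut edges: Well→Ref (11), P→Ref (5), V→Ref (8), W→Ref (2); capacity 11 + 5 + 8 + 2 = 26.
This cut is saturated, so no flow can exceed 26.

26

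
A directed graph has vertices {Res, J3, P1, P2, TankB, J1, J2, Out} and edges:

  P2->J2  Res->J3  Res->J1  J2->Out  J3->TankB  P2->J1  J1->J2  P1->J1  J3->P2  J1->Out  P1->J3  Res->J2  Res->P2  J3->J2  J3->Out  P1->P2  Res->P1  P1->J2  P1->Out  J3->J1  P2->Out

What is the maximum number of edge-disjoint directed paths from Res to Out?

Assign every edge capacity 1; by Menger, the answer equals the max flow.
Path Res→J3→Out (+1); total 1.
Path Res→P1→Out (+1); total 2.
Path Res→P2→Out (+1); total 3.
Path Res→J1→Out (+1); total 4.
Path Res→J2→Out (+1); total 5.
No residual Res→Out path; max flow = 5.
Certifying cut of size 5: {Res→J1, Res→J2, Res→J3, Res→P1, Res→P2}.

5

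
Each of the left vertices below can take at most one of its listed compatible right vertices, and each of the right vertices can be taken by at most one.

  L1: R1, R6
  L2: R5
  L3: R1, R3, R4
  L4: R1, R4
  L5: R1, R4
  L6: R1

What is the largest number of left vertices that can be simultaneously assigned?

Unit-capacity flow: source→left, listed edges, right→sink; max matching = max flow.
Augmenting path L1→R1 (+1); matched 1.
Augmenting path L2→R5 (+1); matched 2.
Augmenting path L3→R3 (+1); matched 3.
Augmenting path L4→R4 (+1); matched 4.
Augmenting path L5→R1→L1→R6 (+1); matched 5.
No augmenting path remains; maximum matching = 5.
König certificate: {L1, L2, L3, R1, R4} is a vertex cover of size 5 (every listed pair touches it), so no matching can be larger.

5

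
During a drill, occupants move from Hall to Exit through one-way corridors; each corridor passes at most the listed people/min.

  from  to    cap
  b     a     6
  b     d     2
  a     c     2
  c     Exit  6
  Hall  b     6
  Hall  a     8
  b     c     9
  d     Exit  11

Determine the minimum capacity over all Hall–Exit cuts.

Augment Hall→a→c→Exit: bottleneck 2, flow now 2.
Augment Hall→b→c→Exit: bottleneck 4, flow now 6.
Augment Hall→b→d→Exit: bottleneck 2, flow now 8.
No augmenting path remains; maximum flow = 8.
By max-flow min-cut, the minimum cut capacity equals the max flow.
In the residual graph, reachable from Hall: {Hall, a}.
Min-cut edges: Hall→b (6), a→c (2); capacity 6 + 2 = 8.

8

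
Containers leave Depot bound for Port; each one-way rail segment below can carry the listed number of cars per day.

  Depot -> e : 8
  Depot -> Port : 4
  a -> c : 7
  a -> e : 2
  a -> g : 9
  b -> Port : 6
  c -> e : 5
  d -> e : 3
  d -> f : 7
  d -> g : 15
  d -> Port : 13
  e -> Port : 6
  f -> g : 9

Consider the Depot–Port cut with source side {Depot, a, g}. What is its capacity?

Edges leaving {Depot, a, g}: Depot→e (8), Depot→Port (4), a→c (7), a→e (2).
Cut capacity = 8 + 4 + 7 + 2 = 21.

21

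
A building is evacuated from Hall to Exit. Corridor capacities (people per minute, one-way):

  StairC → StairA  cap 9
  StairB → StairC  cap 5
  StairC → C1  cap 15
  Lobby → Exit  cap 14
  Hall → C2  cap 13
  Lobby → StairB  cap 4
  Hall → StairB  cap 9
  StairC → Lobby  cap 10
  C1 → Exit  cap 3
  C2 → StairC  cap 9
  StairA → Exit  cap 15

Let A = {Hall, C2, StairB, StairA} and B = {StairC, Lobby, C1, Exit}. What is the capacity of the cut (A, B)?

Edges leaving {Hall, C2, StairB, StairA}: C2→StairC (9), StairB→StairC (5), StairA→Exit (15).
Cut capacity = 9 + 5 + 15 = 29.

29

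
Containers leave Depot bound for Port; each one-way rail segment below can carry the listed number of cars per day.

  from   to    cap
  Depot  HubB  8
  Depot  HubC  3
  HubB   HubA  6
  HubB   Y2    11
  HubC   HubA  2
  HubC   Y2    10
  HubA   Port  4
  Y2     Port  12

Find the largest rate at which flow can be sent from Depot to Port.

11

Augment Depot→HubB→HubA→Port: bottleneck 4, flow now 4.
Augment Depot→HubB→Y2→Port: bottleneck 4, flow now 8.
Augment Depot→HubC→Y2→Port: bottleneck 3, flow now 11.
No augmenting path remains; maximum flow = 11.
In the residual graph, reachable from Depot: {Depot}.
Min-cut edges: Depot→HubB (8), Depot→HubC (3); capacity 8 + 3 = 11.
This cut is saturated, so no flow can exceed 11.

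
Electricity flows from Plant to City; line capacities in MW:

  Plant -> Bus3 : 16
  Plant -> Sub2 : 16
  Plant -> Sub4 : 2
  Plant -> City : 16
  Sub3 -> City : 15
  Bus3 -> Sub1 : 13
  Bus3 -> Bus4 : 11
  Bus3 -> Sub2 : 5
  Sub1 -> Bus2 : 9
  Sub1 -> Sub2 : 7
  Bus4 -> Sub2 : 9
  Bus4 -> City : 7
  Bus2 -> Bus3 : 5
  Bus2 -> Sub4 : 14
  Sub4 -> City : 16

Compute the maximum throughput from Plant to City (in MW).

Augment Plant→City: bottleneck 16, flow now 16.
Augment Plant→Sub4→City: bottleneck 2, flow now 18.
Augment Plant→Bus3→Bus4→City: bottleneck 7, flow now 25.
Augment Plant→Bus3→Sub1→Bus2→Sub4→City: bottleneck 9, flow now 34.
No augmenting path remains; maximum flow = 34.
In the residual graph, reachable from Plant: {Plant, Sub2}.
Min-cut edges: Plant→Bus3 (16), Plant→Sub4 (2), Plant→City (16); capacity 16 + 2 + 16 = 34.
This cut is saturated, so no flow can exceed 34.

34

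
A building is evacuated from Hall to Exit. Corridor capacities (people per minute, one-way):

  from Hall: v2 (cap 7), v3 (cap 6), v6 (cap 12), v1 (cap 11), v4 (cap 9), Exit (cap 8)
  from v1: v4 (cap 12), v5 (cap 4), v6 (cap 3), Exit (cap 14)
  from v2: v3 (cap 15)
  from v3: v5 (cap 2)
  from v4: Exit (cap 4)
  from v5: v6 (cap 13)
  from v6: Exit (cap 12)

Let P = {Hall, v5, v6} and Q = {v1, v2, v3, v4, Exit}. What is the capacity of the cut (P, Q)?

Edges leaving {Hall, v5, v6}: Hall→v1 (11), Hall→v2 (7), Hall→v3 (6), Hall→v4 (9), Hall→Exit (8), v6→Exit (12).
Cut capacity = 11 + 7 + 6 + 9 + 8 + 12 = 53.

53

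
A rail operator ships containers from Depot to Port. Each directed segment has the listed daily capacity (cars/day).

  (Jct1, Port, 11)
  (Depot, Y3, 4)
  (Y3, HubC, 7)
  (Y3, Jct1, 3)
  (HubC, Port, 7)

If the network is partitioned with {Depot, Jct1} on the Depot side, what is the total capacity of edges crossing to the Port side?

15

Edges leaving {Depot, Jct1}: Depot→Y3 (4), Jct1→Port (11).
Cut capacity = 4 + 11 = 15.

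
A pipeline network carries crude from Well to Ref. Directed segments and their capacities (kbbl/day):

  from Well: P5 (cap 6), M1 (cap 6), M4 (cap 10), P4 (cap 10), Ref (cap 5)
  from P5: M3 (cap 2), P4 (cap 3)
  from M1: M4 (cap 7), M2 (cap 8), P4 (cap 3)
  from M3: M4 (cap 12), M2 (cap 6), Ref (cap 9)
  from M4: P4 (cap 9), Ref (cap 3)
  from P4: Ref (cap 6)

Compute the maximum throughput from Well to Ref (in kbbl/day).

16

Augment Well→Ref: bottleneck 5, flow now 5.
Augment Well→M4→Ref: bottleneck 3, flow now 8.
Augment Well→P4→Ref: bottleneck 6, flow now 14.
Augment Well→P5→M3→Ref: bottleneck 2, flow now 16.
No augmenting path remains; maximum flow = 16.
In the residual graph, reachable from Well: {Well, P5, M1, M4, M2, P4}.
Min-cut edges: Well→Ref (5), P5→M3 (2), M4→Ref (3), P4→Ref (6); capacity 5 + 2 + 3 + 6 = 16.
This cut is saturated, so no flow can exceed 16.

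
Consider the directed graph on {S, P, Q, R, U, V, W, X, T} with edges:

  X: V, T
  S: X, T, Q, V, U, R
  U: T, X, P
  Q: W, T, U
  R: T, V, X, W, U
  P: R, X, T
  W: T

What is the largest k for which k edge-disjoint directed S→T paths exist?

5

Assign every edge capacity 1; by Menger, the answer equals the max flow.
Path S→T (+1); total 1.
Path S→Q→T (+1); total 2.
Path S→R→T (+1); total 3.
Path S→U→T (+1); total 4.
Path S→X→T (+1); total 5.
No residual S→T path; max flow = 5.
Certifying cut of size 5: {S→Q, S→R, S→T, S→U, S→X}.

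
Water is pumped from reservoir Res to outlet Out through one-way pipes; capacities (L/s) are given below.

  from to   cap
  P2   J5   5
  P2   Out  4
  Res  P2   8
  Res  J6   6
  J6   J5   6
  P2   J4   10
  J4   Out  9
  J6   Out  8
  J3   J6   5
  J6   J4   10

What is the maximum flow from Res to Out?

Augment Res→P2→Out: bottleneck 4, flow now 4.
Augment Res→J6→Out: bottleneck 6, flow now 10.
Augment Res→P2→J4→Out: bottleneck 4, flow now 14.
No augmenting path remains; maximum flow = 14.
In the residual graph, reachable from Res: {Res}.
Min-cut edges: Res→P2 (8), Res→J6 (6); capacity 8 + 6 = 14.
This cut is saturated, so no flow can exceed 14.

14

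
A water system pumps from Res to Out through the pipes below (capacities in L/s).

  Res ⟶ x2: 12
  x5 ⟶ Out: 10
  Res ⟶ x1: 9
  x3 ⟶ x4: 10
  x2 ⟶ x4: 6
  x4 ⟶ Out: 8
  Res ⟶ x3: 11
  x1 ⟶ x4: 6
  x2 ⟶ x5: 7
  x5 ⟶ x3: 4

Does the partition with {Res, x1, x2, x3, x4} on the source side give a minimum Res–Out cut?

Given cut capacity: 7 + 8 = 15.
Augment Res→x1→x4→Out: bottleneck 6, flow now 6.
Augment Res→x2→x4→Out: bottleneck 2, flow now 8.
Augment Res→x2→x5→Out: bottleneck 7, flow now 15.
No augmenting path remains; maximum flow = 15.
Cut capacity 15 equals the max flow, so it is a minimum cut.

Yes — it is a minimum cut (capacity 15).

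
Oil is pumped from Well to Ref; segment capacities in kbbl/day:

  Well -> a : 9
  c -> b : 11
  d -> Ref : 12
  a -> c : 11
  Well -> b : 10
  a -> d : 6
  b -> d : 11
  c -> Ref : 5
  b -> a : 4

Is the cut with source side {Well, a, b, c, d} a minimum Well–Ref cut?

Yes — it is a minimum cut (capacity 17).

Given cut capacity: 5 + 12 = 17.
Augment Well→a→c→Ref: bottleneck 5, flow now 5.
Augment Well→a→d→Ref: bottleneck 4, flow now 9.
Augment Well→b→d→Ref: bottleneck 8, flow now 17.
No augmenting path remains; maximum flow = 17.
Cut capacity 17 equals the max flow, so it is a minimum cut.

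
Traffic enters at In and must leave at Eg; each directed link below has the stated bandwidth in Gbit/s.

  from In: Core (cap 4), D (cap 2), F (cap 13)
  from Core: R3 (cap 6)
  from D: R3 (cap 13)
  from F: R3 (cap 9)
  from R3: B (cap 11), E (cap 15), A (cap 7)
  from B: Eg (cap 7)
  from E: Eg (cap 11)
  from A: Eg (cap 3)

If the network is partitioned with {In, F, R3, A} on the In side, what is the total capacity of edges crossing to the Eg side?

35

Edges leaving {In, F, R3, A}: In→Core (4), In→D (2), R3→B (11), R3→E (15), A→Eg (3).
Cut capacity = 4 + 2 + 11 + 15 + 3 = 35.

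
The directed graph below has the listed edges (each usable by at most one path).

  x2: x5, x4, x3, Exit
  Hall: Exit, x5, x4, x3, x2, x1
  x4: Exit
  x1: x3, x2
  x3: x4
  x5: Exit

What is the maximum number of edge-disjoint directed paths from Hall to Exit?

Assign every edge capacity 1; by Menger, the answer equals the max flow.
Path Hall→Exit (+1); total 1.
Path Hall→x2→Exit (+1); total 2.
Path Hall→x4→Exit (+1); total 3.
Path Hall→x5→Exit (+1); total 4.
No residual Hall→Exit path; max flow = 4.
Certifying cut of size 4: {Hall→Exit, x2→Exit, x4→Exit, x5→Exit}.

4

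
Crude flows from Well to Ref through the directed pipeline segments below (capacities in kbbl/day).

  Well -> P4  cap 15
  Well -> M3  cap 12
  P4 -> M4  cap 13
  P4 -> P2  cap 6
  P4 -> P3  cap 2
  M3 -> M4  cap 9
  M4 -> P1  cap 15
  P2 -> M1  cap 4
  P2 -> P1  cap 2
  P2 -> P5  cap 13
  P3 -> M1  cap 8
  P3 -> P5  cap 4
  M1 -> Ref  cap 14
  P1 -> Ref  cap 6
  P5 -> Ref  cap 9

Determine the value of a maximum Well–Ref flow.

14

Augment Well→P4→M4→P1→Ref: bottleneck 6, flow now 6.
Augment Well→P4→P2→M1→Ref: bottleneck 4, flow now 10.
Augment Well→P4→P2→P5→Ref: bottleneck 2, flow now 12.
Augment Well→P4→P3→M1→Ref: bottleneck 2, flow now 14.
No augmenting path remains; maximum flow = 14.
In the residual graph, reachable from Well: {Well, P4, M3, M4, P1}.
Min-cut edges: P4→P2 (6), P4→P3 (2), P1→Ref (6); capacity 6 + 2 + 6 = 14.
This cut is saturated, so no flow can exceed 14.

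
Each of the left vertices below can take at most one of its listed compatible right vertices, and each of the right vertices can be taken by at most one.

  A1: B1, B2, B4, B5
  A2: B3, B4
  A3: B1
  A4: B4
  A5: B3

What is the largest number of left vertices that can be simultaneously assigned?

Unit-capacity flow: source→left, listed edges, right→sink; max matching = max flow.
Augmenting path A1→B1 (+1); matched 1.
Augmenting path A2→B3 (+1); matched 2.
Augmenting path A4→B4 (+1); matched 3.
Augmenting path A3→B1→A1→B2 (+1); matched 4.
No augmenting path remains; maximum matching = 4.
König certificate: {A1, A3, B3, B4} is a vertex cover of size 4 (every listed pair touches it), so no matching can be larger.

4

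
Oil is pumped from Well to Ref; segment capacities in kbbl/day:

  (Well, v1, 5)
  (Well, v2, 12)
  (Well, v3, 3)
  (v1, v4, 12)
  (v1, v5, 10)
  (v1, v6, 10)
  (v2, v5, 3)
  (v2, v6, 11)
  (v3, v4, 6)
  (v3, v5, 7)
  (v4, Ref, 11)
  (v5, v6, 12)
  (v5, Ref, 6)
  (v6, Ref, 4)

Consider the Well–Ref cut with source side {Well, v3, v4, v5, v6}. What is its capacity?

Edges leaving {Well, v3, v4, v5, v6}: Well→v1 (5), Well→v2 (12), v4→Ref (11), v5→Ref (6), v6→Ref (4).
Cut capacity = 5 + 12 + 11 + 6 + 4 = 38.

38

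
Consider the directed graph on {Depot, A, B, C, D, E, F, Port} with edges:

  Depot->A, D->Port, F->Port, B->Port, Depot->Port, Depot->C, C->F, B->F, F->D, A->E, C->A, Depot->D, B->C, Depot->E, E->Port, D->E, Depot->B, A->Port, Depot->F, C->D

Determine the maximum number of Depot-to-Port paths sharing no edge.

Assign every edge capacity 1; by Menger, the answer equals the max flow.
Path Depot→Port (+1); total 1.
Path Depot→A→Port (+1); total 2.
Path Depot→B→Port (+1); total 3.
Path Depot→D→Port (+1); total 4.
Path Depot→E→Port (+1); total 5.
Path Depot→F→Port (+1); total 6.
No residual Depot→Port path; max flow = 6.
Certifying cut of size 6: {A→Port, D→Port, Depot→B, Depot→Port, E→Port, F→Port}.

6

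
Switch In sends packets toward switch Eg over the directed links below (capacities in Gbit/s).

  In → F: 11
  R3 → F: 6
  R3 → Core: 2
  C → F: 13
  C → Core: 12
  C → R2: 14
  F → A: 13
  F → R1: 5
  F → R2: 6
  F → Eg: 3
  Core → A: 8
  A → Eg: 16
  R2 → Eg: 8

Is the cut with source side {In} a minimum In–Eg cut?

Given cut capacity: 11 = 11.
Augment In→F→Eg: bottleneck 3, flow now 3.
Augment In→F→A→Eg: bottleneck 8, flow now 11.
No augmenting path remains; maximum flow = 11.
Cut capacity 11 equals the max flow, so it is a minimum cut.

Yes — it is a minimum cut (capacity 11).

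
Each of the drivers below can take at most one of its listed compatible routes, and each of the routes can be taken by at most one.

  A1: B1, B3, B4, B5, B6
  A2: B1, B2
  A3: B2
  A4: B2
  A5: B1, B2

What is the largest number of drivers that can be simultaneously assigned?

Unit-capacity flow: source→left, listed edges, right→sink; max matching = max flow.
Augmenting path A1→B1 (+1); matched 1.
Augmenting path A2→B2 (+1); matched 2.
Augmenting path A5→B1→A1→B3 (+1); matched 3.
No augmenting path remains; maximum matching = 3.
König certificate: {A1, B1, B2} is a vertex cover of size 3 (every listed pair touches it), so no matching can be larger.

3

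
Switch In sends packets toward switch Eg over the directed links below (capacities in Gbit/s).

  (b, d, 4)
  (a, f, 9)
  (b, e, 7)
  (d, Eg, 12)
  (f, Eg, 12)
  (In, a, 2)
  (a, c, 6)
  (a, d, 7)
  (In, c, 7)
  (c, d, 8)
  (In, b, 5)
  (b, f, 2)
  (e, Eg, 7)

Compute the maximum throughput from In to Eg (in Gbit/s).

14

Augment In→a→d→Eg: bottleneck 2, flow now 2.
Augment In→b→d→Eg: bottleneck 4, flow now 6.
Augment In→b→e→Eg: bottleneck 1, flow now 7.
Augment In→c→d→Eg: bottleneck 6, flow now 13.
Augment In→c→d→a→f→Eg: bottleneck 1, flow now 14. (uses reverse residual edge)
No augmenting path remains; maximum flow = 14.
In the residual graph, reachable from In: {In}.
Min-cut edges: In→a (2), In→b (5), In→c (7); capacity 2 + 5 + 7 = 14.
This cut is saturated, so no flow can exceed 14.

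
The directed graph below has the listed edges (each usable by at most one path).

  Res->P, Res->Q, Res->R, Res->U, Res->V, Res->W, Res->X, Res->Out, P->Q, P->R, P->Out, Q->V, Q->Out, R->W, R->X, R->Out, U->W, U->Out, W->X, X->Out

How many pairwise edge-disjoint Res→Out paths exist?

6

Assign every edge capacity 1; by Menger, the answer equals the max flow.
Path Res→Out (+1); total 1.
Path Res→P→Out (+1); total 2.
Path Res→Q→Out (+1); total 3.
Path Res→R→Out (+1); total 4.
Path Res→U→Out (+1); total 5.
Path Res→X→Out (+1); total 6.
No residual Res→Out path; max flow = 6.
Certifying cut of size 6: {Res→Out, Res→P, Res→Q, Res→R, Res→U, X→Out}.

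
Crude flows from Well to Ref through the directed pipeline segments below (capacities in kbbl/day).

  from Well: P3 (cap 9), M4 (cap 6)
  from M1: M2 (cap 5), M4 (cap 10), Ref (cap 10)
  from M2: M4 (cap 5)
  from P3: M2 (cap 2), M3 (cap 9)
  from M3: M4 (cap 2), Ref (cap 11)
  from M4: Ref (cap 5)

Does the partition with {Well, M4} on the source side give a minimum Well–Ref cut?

Given cut capacity: 9 + 5 = 14.
Augment Well→M4→Ref: bottleneck 5, flow now 5.
Augment Well→P3→M3→Ref: bottleneck 9, flow now 14.
No augmenting path remains; maximum flow = 14.
Cut capacity 14 equals the max flow, so it is a minimum cut.

Yes — it is a minimum cut (capacity 14).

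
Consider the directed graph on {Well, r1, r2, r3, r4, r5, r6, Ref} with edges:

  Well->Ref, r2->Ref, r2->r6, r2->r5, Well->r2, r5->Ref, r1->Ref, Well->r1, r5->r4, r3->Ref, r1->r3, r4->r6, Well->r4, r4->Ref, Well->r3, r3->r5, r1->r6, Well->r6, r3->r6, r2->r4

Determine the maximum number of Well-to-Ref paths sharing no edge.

Assign every edge capacity 1; by Menger, the answer equals the max flow.
Path Well→Ref (+1); total 1.
Path Well→r1→Ref (+1); total 2.
Path Well→r2→Ref (+1); total 3.
Path Well→r3→Ref (+1); total 4.
Path Well→r4→Ref (+1); total 5.
No residual Well→Ref path; max flow = 5.
Certifying cut of size 5: {Well→Ref, Well→r1, Well→r2, Well→r3, Well→r4}.

5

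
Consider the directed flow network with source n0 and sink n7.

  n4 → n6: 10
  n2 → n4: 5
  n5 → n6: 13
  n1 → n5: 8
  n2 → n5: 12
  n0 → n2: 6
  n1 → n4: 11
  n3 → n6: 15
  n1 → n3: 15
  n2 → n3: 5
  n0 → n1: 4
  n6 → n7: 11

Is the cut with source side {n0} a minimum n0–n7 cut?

Given cut capacity: 4 + 6 = 10.
Augment n0→n1→n3→n6→n7: bottleneck 4, flow now 4.
Augment n0→n2→n3→n6→n7: bottleneck 5, flow now 9.
Augment n0→n2→n4→n6→n7: bottleneck 1, flow now 10.
No augmenting path remains; maximum flow = 10.
Cut capacity 10 equals the max flow, so it is a minimum cut.

Yes — it is a minimum cut (capacity 10).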